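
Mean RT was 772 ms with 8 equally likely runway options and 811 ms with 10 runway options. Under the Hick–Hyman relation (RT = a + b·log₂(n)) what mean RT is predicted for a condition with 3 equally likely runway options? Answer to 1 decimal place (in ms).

600.6 ms

Fit slope and intercept:
  b = (811 − 772) / (log₂ 10 − log₂ 8) = 39 / (3.3219 − 3) = 121.145 ms/bit
  a = 772 − 121.145 × 3 = 408.565 ms
Then RT(3) = 408.565 + 121.145 × log₂ 3 = 408.565 + 121.145 × 1.5850 ≈ 600.575 ms.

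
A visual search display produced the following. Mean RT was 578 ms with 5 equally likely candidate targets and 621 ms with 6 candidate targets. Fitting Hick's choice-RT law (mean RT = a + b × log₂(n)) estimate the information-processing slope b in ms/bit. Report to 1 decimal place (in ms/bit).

163.5 ms/bit

b = (RT₂ − RT₁)/(log₂ n₂ − log₂ n₁) = (621 − 578)/(2.5850 − 2.3219) = 163.477 ms/bit.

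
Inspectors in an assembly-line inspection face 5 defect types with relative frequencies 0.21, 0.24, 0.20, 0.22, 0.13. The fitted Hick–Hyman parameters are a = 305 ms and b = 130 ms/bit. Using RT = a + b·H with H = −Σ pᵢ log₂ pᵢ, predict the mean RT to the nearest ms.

Entropy contributions −pᵢ log₂ pᵢ: 0.4728, 0.4941, 0.4644, 0.4806, 0.3826; sum H = 2.2946 bits.
RT = a + bH = 305 + 130·2.2946 = 603.29 ms.

603 ms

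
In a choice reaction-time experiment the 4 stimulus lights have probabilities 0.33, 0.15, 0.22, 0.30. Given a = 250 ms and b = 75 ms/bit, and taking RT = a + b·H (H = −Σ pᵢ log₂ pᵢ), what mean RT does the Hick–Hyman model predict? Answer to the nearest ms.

H = 0.33·log₂(1/0.33) + 0.15·log₂(1/0.15) + 0.22·log₂(1/0.22) + 0.30·log₂(1/0.30) = 1.9400 bits.
RT = 250 + 75 × 1.9400 = 395.50 ms.

396 ms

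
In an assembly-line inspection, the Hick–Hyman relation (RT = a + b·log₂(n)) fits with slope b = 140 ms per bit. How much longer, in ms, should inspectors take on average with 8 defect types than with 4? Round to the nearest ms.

140 ms

Only the slope matters, since a is common to both: ΔRT = b·log₂(n₂/n₁).
log₂(8) − log₂(4) = log₂(8/4) = log₂(2) = 1.
ΔRT = 140 × 1.0000 = 140.000 ms.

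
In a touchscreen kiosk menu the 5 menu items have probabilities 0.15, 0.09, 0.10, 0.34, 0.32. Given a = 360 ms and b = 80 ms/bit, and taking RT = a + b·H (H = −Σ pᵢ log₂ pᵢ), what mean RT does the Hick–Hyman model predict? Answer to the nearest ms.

529 ms

H = 0.15·log₂(1/0.15) + 0.09·log₂(1/0.09) + 0.10·log₂(1/0.10) + 0.34·log₂(1/0.34) + 0.32·log₂(1/0.32) = 2.1106 bits.
RT = 360 + 80 × 2.1106 = 528.85 ms.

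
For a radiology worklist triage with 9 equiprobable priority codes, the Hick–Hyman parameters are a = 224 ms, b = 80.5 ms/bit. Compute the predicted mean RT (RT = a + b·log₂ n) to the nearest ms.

log₂(9) = 3.1699 bits, so RT = 224 + 80.5 × 3.1699 ≈ 479.179 ms.

479 ms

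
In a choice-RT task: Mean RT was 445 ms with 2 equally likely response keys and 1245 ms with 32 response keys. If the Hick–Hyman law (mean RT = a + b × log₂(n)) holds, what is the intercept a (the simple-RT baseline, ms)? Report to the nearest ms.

245 ms

b = (RT₂ − RT₁)/(log₂ n₂ − log₂ n₁) = (1245 − 445)/(5 − 1) = 200 ms/bit.
a = RT₁ − b·log₂ n₁ = 445 − 200 × 1 = 245.000 ms.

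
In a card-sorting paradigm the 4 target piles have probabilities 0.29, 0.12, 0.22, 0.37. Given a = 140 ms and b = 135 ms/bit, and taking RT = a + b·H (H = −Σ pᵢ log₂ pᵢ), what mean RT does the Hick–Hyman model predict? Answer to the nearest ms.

H = 0.29·log₂(1/0.29) + 0.12·log₂(1/0.12) + 0.22·log₂(1/0.22) + 0.37·log₂(1/0.37) = 1.8963 bits.
RT = 140 + 135 × 1.8963 = 396.00 ms.

396 ms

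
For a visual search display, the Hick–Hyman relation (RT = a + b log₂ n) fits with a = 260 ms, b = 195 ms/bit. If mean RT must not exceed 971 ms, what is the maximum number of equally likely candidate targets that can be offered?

195·log₂ n ≤ 971 − 260 = 711, giving log₂ n ≤ 3.6462 and n ≤ 12.520. The largest whole number is 12.

12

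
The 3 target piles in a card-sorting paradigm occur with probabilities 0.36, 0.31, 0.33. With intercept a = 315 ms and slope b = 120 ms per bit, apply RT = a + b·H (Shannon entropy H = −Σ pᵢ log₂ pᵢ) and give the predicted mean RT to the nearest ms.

505 ms

Entropy contributions −pᵢ log₂ pᵢ: 0.5306, 0.5238, 0.5278; sum H = 1.5822 bits.
RT = a + bH = 315 + 120·1.5822 = 504.87 ms.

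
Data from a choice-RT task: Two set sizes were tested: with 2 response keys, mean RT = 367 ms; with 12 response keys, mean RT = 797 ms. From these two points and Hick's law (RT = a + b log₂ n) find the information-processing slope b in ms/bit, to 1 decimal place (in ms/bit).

166.3 ms/bit

Slope: b = (797 − 367) / (log₂ 12 − log₂ 2) = 430/2.5850 = 166.347 ms/bit.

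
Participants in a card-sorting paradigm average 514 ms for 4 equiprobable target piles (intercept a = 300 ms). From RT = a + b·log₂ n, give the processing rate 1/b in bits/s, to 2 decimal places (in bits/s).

9.35 bits/s

b = (514 − 300)/log₂ 4 = 214/2 = 107.000 ms per bit = 0.10700 s/bit; the reciprocal is 9.346 bits/s.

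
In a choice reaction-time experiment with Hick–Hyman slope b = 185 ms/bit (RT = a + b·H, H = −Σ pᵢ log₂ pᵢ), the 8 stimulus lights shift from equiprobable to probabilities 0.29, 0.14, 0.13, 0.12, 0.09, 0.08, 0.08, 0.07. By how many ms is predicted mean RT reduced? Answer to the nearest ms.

32 ms

Equiprobable entropy H₀ = log₂ 8 = 3.0000 bits.
Skewed entropy H = −Σ pᵢ log₂ pᵢ = 2.8290 bits.
ΔRT = b·(H₀ − H) = 185 × 0.1710 = 31.64 ms.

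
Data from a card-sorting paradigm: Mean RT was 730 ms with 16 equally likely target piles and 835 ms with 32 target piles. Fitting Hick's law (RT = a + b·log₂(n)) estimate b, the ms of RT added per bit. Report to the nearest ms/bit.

Slope: b = (835 − 730) / (log₂ 32 − log₂ 16) = 105/1.0000 = 105 ms/bit.

105 ms/bit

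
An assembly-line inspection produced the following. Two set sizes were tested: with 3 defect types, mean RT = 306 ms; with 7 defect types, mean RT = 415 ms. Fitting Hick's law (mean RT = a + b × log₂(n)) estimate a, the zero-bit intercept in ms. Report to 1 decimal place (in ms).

b = (RT₂ − RT₁)/(log₂ n₂ − log₂ n₁) = (415 − 306)/(2.8074 − 1.5850) = 89.169 ms/bit.
a = RT₁ − b·log₂ n₁ = 306 − 89.169 × 1.5850 = 164.670 ms.

164.7 ms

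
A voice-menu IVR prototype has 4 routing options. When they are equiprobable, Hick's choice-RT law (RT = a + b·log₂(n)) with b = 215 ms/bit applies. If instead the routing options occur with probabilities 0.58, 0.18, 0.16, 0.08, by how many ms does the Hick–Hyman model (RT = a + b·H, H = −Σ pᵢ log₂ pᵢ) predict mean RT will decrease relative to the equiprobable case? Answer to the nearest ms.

83 ms

The RT saving is b·ΔH. Equiprobable H₀ = log₂(4) = 2.0000 bits; with the given probabilities H = 1.6156 bits.
b·(H₀ − H) = 215 × (2.0000 − 1.6156) = 82.64 ms.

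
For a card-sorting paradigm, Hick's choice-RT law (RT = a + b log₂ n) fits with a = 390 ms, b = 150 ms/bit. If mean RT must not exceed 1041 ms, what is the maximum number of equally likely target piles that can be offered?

20

150·log₂ n ≤ 1041 − 390 = 651, giving log₂ n ≤ 4.3400 and n ≤ 20.252. The largest whole number is 20.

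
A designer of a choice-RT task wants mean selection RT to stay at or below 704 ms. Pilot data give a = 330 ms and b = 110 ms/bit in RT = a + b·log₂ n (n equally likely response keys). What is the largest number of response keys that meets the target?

10

Information budget: (704 − 330)/110 = 3.4000 bits, so n ≤ 2^3.4000 = 10.556 → at most 10.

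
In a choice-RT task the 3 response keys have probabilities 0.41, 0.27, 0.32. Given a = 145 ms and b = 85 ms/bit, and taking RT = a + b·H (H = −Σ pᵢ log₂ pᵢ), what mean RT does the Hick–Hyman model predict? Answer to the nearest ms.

278 ms

H = 0.41·log₂(1/0.41) + 0.27·log₂(1/0.27) + 0.32·log₂(1/0.32) = 1.5634 bits.
RT = 145 + 85 × 1.5634 = 277.89 ms.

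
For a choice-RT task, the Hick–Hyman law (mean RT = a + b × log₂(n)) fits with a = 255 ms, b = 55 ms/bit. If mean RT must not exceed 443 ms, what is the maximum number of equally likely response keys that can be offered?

10

Set 255 + 55·log₂ n ≤ 443 → log₂ n ≤ (443 − 255)/55 = 3.4182.
So n ≤ 2^3.4182 = 10.690; the largest integer n is 10.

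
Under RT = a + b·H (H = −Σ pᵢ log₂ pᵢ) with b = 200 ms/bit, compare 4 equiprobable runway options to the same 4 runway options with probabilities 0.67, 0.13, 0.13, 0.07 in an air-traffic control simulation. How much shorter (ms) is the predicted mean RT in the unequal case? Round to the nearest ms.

Equiprobable entropy H₀ = log₂ 4 = 2.0000 bits.
Skewed entropy H = −Σ pᵢ log₂ pᵢ = 1.4209 bits.
ΔRT = b·(H₀ − H) = 200 × 0.5791 = 115.81 ms.

116 ms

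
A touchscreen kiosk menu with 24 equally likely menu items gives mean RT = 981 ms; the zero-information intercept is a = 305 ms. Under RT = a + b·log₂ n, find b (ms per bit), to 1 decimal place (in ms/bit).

147.4 ms/bit

log₂(24) = 4.5850 bits.
b = (RT − a)/log₂ n = (981 − 305) / 4.5850 = 147.439 ms/bit.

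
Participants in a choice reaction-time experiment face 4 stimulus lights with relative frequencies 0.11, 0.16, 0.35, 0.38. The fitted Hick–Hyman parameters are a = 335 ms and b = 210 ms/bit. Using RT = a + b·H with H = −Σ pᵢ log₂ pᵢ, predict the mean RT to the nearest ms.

Entropy contributions −pᵢ log₂ pᵢ: 0.3503, 0.4230, 0.5301, 0.5305; sum H = 1.8339 bits.
RT = a + bH = 335 + 210·1.8339 = 720.11 ms.

720 ms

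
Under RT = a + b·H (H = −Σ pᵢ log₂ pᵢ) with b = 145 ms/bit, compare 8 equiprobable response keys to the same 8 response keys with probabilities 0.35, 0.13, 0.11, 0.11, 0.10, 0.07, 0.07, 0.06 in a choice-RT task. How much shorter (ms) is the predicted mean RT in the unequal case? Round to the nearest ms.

Equiprobable entropy H₀ = log₂ 8 = 3.0000 bits.
Skewed entropy H = −Σ pᵢ log₂ pᵢ = 2.7262 bits.
ΔRT = b·(H₀ − H) = 145 × 0.2738 = 39.71 ms.

40 ms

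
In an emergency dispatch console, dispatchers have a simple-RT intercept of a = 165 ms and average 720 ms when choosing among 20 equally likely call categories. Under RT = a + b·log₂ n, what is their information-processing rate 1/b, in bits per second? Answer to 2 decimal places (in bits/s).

Choice component = 720 − 165 = 555 ms over log₂(20) = 4.3219 bits.
b = 555 / 4.3219 = 128.415 ms/bit, so 1/b = 7.787 bits/s.

7.79 bits/s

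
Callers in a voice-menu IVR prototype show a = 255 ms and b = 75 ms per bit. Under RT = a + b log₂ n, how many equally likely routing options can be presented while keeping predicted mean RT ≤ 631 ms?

32

75·log₂ n ≤ 631 − 255 = 376, giving log₂ n ≤ 5.0133 and n ≤ 32.297. The largest whole number is 32.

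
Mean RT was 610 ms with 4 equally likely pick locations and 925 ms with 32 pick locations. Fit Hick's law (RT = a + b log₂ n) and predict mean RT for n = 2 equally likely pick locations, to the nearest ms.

Solve the two-equation system in a and b:
  b = (925 − 610) / (log₂ 32 − log₂ 4) = 315 / (5 − 2) = 105 ms/bit
  a = 610 − 105 × 2 = 400 ms
Then RT(2) = 400 + 105 × log₂ 2 = 400 + 105 × 1 ≈ 505.000 ms.

505 ms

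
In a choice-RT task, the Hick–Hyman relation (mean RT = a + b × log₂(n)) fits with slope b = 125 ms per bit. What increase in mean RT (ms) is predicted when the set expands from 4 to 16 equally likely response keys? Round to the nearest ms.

ΔRT = (a + b log₂ n₂) − (a + b log₂ n₁) = b·(log₂ n₂ − log₂ n₁).
log₂(16) − log₂(4) = log₂(16/4) = log₂(4) = 2.
ΔRT = 125 × 2.0000 = 250.000 ms.

250 ms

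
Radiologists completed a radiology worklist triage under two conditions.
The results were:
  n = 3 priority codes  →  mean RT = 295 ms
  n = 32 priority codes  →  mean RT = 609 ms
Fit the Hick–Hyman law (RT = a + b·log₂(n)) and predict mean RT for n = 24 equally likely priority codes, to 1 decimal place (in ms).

With log₂ n on the abscissa the relation is linear; from the two conditions:
  b = (609 − 295) / (log₂ 32 − log₂ 3) = 314 / (5 − 1.5850) = 91.946 ms/bit
  a = 295 − 91.946 × 1.5850 = 149.269 ms
Then RT(24) = 149.269 + 91.946 × log₂ 24 = 149.269 + 91.946 × 4.5850 ≈ 570.839 ms.

570.8 ms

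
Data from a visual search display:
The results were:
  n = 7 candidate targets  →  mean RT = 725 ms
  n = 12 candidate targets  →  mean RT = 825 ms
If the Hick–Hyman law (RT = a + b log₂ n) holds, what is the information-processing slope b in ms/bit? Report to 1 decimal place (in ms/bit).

The slope on a log₂ axis is (825 − 725) / (3.5850 − 2.8074) = 128.600 ms/bit.

128.6 ms/bit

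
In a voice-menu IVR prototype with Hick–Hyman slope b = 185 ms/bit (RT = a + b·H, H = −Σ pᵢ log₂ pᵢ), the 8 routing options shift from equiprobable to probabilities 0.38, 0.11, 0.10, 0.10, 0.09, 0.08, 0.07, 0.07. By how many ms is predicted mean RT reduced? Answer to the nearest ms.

Equiprobable entropy H₀ = log₂ 8 = 3.0000 bits.
Skewed entropy H = −Σ pᵢ log₂ pᵢ = 2.6864 bits.
ΔRT = b·(H₀ − H) = 185 × 0.3136 = 58.02 ms.

58 ms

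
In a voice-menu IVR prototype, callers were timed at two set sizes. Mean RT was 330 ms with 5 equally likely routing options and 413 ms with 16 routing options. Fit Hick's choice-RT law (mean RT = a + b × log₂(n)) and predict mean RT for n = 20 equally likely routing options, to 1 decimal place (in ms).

428.9 ms

Fit slope and intercept:
  b = (413 − 330) / (log₂ 16 − log₂ 5) = 83 / (4 − 2.3219) = 49.462 ms/bit
  a = 330 − 49.462 × 2.3219 = 215.154 ms
Then RT(20) = 215.154 + 49.462 × log₂ 20 = 215.154 + 49.462 × 4.3219 ≈ 428.923 ms.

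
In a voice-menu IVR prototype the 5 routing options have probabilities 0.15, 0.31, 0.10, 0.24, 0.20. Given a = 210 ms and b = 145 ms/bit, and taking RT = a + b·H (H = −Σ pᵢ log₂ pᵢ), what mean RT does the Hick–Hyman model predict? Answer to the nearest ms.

Entropy contributions −pᵢ log₂ pᵢ: 0.4105, 0.5238, 0.3322, 0.4941, 0.4644; sum H = 2.2251 bits.
RT = a + bH = 210 + 145·2.2251 = 532.63 ms.

533 ms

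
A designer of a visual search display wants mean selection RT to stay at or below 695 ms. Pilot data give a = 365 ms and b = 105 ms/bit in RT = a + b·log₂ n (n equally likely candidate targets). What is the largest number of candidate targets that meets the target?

105·log₂ n ≤ 695 − 365 = 330, giving log₂ n ≤ 3.1429 and n ≤ 8.833. The largest whole number is 8.

8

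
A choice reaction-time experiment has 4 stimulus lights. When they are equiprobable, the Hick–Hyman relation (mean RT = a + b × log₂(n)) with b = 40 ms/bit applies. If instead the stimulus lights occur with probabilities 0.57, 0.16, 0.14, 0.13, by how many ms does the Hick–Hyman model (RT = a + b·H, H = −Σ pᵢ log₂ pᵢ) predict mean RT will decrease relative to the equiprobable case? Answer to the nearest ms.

The RT saving is b·ΔH. Equiprobable H₀ = log₂(4) = 2.0000 bits; with the given probabilities H = 1.6650 bits.
b·(H₀ − H) = 40 × (2.0000 − 1.6650) = 13.40 ms.

13 ms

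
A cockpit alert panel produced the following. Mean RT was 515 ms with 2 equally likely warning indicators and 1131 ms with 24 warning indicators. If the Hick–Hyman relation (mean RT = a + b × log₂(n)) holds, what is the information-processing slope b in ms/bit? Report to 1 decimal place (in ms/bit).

171.8 ms/bit

Slope: b = (1131 − 515) / (log₂ 24 − log₂ 2) = 616/3.5850 = 171.829 ms/bit.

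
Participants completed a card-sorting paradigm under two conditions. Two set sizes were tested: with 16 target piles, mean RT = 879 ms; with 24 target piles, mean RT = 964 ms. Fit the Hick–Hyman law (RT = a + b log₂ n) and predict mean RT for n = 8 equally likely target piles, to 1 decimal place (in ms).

733.7 ms

Fit slope and intercept:
  b = (964 − 879) / (log₂ 24 − log₂ 16) = 85 / (4.5850 − 4) = 145.308 ms/bit
  a = 879 − 145.308 × 4 = 297.766 ms
Then RT(8) = 297.766 + 145.308 × log₂ 8 = 297.766 + 145.308 × 3 ≈ 733.692 ms.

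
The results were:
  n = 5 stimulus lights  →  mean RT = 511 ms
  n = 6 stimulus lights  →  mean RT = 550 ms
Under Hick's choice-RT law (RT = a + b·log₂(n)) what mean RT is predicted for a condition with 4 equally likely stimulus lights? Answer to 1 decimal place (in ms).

463.3 ms

RT is linear in log₂ n, so two points fix the line:
  b = (550 − 511) / (log₂ 6 − log₂ 5) = 39 / (2.5850 − 2.3219) = 148.270 ms/bit
  a = 511 − 148.270 × 2.3219 = 166.729 ms
Then RT(4) = 166.729 + 148.270 × log₂ 4 = 166.729 + 148.270 × 2 ≈ 463.268 ms.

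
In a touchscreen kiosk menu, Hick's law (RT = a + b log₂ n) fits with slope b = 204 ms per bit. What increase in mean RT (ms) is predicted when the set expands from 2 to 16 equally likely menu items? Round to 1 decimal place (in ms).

The intercept a cancels: ΔRT = b·(log₂ n₂ − log₂ n₁) = b·log₂(n₂/n₁).
log₂(16) − log₂(2) = log₂(16/2) = log₂(8) = 3.
ΔRT = 204 × 3.0000 = 612.000 ms.

612.0 ms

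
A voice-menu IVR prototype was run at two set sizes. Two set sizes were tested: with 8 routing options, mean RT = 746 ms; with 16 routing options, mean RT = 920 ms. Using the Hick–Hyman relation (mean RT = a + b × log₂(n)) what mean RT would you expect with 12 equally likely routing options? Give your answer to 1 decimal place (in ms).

RT is linear in log₂ n, so two points fix the line:
  b = (920 − 746) / (log₂ 16 − log₂ 8) = 174 / (4 − 3) = 174.000 ms/bit
  a = 746 − 174.000 × 3 = 224.000 ms
Then RT(12) = 224.000 + 174.000 × log₂ 12 = 224.000 + 174.000 × 3.5850 ≈ 847.783 ms.

847.8 ms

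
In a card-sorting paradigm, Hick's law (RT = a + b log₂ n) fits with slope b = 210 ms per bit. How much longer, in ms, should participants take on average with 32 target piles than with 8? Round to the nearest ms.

ΔRT = (a + b log₂ n₂) − (a + b log₂ n₁) = b·(log₂ n₂ − log₂ n₁).
log₂(32) − log₂(8) = log₂(32/8) = log₂(4) = 2.
ΔRT = 210 × 2.0000 = 420.000 ms.

420 ms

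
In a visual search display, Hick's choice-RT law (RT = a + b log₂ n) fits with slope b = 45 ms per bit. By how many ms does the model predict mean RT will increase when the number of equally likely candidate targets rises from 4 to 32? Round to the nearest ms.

Only the slope matters, since a is common to both: ΔRT = b·log₂(n₂/n₁).
log₂(32) − log₂(4) = log₂(32/4) = log₂(8) = 3.
ΔRT = 45 × 3.0000 = 135.000 ms.

135 ms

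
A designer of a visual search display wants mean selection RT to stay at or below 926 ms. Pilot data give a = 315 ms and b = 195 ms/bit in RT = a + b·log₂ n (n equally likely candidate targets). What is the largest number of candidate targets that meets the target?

Set 315 + 195·log₂ n ≤ 926 → log₂ n ≤ (926 − 315)/195 = 3.1333.
So n ≤ 2^3.1333 = 8.775; the largest integer n is 8.

8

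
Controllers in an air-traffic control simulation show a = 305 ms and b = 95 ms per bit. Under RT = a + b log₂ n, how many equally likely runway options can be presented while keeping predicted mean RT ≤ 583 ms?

7

Set 305 + 95·log₂ n ≤ 583 → log₂ n ≤ (583 − 305)/95 = 2.9263.
So n ≤ 2^2.9263 = 7.602; the largest integer n is 7.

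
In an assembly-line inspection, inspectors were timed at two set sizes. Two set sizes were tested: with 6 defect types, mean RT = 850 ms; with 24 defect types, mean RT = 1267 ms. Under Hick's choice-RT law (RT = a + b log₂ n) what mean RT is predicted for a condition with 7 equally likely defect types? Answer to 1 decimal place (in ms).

896.4 ms

Fit slope and intercept:
  b = (1267 − 850) / (log₂ 24 − log₂ 6) = 417 / (4.5850 − 2.5850) = 208.500 ms/bit
  a = 850 − 208.500 × 2.5850 = 311.035 ms
Then RT(7) = 311.035 + 208.500 × log₂ 7 = 311.035 + 208.500 × 2.8074 ≈ 896.369 ms.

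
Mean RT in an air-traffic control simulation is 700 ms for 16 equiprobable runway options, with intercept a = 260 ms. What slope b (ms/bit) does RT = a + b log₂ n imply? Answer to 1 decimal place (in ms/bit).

b = (700 − 260) / log₂(16) = 440 / 4 = 110.000 ms/bit.

110.0 ms/bit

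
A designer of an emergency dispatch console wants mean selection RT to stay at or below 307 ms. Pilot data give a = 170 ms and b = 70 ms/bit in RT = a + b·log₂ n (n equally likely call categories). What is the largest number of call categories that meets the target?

70·log₂ n ≤ 307 − 170 = 137, giving log₂ n ≤ 1.9571 and n ≤ 3.883. The largest whole number is 3.

3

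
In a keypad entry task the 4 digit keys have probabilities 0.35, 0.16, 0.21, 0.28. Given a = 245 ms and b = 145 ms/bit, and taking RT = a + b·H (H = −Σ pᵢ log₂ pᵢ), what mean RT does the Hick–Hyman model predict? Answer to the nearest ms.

Entropy contributions −pᵢ log₂ pᵢ: 0.5301, 0.4230, 0.4728, 0.5142; sum H = 1.9402 bits.
RT = a + bH = 245 + 145·1.9402 = 526.32 ms.

526 ms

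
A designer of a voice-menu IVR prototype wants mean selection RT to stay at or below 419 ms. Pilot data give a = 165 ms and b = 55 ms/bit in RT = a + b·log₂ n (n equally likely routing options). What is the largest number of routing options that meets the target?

24

Information budget: (419 − 165)/55 = 4.6182 bits, so n ≤ 2^4.6182 = 24.559 → at most 24.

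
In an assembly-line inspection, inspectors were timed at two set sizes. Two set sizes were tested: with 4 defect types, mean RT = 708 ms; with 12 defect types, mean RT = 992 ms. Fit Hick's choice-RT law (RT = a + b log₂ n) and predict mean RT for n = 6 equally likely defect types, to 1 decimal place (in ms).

Fit slope and intercept:
  b = (992 − 708) / (log₂ 12 − log₂ 4) = 284 / (3.5850 − 2) = 179.184 ms/bit
  a = 708 − 179.184 × 2 = 349.632 ms
Then RT(6) = 349.632 + 179.184 × log₂ 6 = 349.632 + 179.184 × 2.5850 ≈ 812.816 ms.

812.8 ms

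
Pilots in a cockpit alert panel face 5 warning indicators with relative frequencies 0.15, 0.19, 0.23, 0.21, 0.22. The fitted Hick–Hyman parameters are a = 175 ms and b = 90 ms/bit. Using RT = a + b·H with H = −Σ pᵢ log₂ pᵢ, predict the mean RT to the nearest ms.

383 ms

Entropy contributions −pᵢ log₂ pᵢ: 0.4105, 0.4552, 0.4877, 0.4728, 0.4806; sum H = 2.3068 bits.
RT = a + bH = 175 + 90·2.3068 = 382.62 ms.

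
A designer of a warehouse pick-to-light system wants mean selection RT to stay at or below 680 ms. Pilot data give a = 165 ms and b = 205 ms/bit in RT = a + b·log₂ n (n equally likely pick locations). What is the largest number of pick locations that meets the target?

5

205·log₂ n ≤ 680 − 165 = 515, giving log₂ n ≤ 2.5122 and n ≤ 5.705. The largest whole number is 5.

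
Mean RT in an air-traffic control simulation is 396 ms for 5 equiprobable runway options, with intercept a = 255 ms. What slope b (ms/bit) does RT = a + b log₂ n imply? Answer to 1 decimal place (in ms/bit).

5 alternatives carry log₂ 5 = 2.3219 bits; the choice cost is 396 − 255 = 141 ms, so b = 141/2.3219 = 60.725 ms/bit.

60.7 ms/bit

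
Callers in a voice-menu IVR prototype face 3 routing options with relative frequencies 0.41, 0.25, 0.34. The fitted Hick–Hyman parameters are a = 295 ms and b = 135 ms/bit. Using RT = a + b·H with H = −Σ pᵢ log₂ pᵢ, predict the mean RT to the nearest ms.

Entropy contributions −pᵢ log₂ pᵢ: 0.5274, 0.5000, 0.5292; sum H = 1.5566 bits.
RT = a + bH = 295 + 135·1.5566 = 505.14 ms.

505 ms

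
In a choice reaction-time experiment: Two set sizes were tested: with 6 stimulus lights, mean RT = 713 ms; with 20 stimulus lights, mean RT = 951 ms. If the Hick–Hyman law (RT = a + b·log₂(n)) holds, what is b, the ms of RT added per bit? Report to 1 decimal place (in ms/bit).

137.0 ms/bit

The slope on a log₂ axis is (951 − 713) / (4.3219 − 2.5850) = 137.021 ms/bit.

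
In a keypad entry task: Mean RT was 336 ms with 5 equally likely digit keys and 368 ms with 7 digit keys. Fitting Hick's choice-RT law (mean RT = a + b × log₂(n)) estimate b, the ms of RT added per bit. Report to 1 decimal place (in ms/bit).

Slope: b = (368 − 336) / (log₂ 7 − log₂ 5) = 32/0.4854 = 65.921 ms/bit.

65.9 ms/bit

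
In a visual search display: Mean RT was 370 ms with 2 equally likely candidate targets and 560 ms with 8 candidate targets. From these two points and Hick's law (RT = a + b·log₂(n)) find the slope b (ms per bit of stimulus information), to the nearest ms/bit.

Slope: b = (560 − 370) / (log₂ 8 − log₂ 2) = 190/2.0000 = 95 ms/bit.

95 ms/bit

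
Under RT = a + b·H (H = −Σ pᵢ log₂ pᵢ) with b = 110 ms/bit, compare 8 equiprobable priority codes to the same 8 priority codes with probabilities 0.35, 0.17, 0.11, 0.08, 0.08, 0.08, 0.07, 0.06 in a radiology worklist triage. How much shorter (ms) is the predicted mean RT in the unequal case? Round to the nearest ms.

33 ms

Equiprobable entropy H₀ = log₂ 8 = 3.0000 bits.
Skewed entropy H = −Σ pᵢ log₂ pᵢ = 2.7016 bits.
ΔRT = b·(H₀ − H) = 110 × 0.2984 = 32.83 ms.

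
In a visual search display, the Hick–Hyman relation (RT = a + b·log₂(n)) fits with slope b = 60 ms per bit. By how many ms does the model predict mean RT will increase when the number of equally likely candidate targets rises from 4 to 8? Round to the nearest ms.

60 ms

The intercept a cancels: ΔRT = b·(log₂ n₂ − log₂ n₁) = b·log₂(n₂/n₁).
log₂(8) − log₂(4) = log₂(8/4) = log₂(2) = 1.
ΔRT = 60 × 1.0000 = 60.000 ms.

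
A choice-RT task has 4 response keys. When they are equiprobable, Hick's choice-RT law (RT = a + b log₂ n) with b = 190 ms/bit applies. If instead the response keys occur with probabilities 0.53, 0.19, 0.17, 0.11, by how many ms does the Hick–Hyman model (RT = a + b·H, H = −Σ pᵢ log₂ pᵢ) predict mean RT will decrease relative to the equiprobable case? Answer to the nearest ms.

Equiprobable entropy H₀ = log₂ 4 = 2.0000 bits.
Skewed entropy H = −Σ pᵢ log₂ pᵢ = 1.7255 bits.
ΔRT = b·(H₀ − H) = 190 × 0.2745 = 52.15 ms.

52 ms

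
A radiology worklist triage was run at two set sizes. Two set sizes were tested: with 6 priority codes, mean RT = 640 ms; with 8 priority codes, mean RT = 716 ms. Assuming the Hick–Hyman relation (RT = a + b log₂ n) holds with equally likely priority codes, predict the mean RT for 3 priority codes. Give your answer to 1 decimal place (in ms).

RT is linear in log₂ n, so two points fix the line:
  b = (716 − 640) / (log₂ 8 − log₂ 6) = 76 / (3 − 2.5850) = 183.116 ms/bit
  a = 640 − 183.116 × 2.5850 = 166.652 ms
Then RT(3) = 166.652 + 183.116 × log₂ 3 = 166.652 + 183.116 × 1.5850 ≈ 456.884 ms.

456.9 ms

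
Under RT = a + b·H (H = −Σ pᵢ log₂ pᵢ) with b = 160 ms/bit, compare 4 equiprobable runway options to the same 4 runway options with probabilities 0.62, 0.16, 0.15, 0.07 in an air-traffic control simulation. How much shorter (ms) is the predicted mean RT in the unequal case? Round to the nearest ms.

The RT saving is b·ΔH. Equiprobable H₀ = log₂(4) = 2.0000 bits; with the given probabilities H = 1.5297 bits.
b·(H₀ − H) = 160 × (2.0000 − 1.5297) = 75.25 ms.

75 ms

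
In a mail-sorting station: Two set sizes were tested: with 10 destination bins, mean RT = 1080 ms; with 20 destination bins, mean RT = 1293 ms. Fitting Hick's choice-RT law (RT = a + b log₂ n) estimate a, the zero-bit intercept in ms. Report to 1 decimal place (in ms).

372.4 ms

Slope: b = (1293 − 1080) / (log₂ 20 − log₂ 10) = 213/1.0000 = 213.000 ms/bit.
Intercept: a = 1080 − 213.000·log₂(10) = 372.429 ms.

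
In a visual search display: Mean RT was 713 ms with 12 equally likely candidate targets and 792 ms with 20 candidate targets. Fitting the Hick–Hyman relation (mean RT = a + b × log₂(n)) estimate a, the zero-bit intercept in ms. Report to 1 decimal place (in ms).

b = (RT₂ − RT₁)/(log₂ n₂ − log₂ n₁) = (792 − 713)/(4.3219 − 3.5850) = 107.196 ms/bit.
a = RT₁ − b·log₂ n₁ = 713 − 107.196 × 3.5850 = 328.705 ms.

328.7 ms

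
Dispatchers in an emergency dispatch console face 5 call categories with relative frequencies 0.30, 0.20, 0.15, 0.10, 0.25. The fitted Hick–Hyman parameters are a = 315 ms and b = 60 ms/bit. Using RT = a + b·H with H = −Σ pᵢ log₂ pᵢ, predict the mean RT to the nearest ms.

H = 0.30·log₂(1/0.30) + 0.20·log₂(1/0.20) + 0.15·log₂(1/0.15) + 0.10·log₂(1/0.10) + 0.25·log₂(1/0.25) = 2.2282 bits.
RT = 315 + 60 × 2.2282 = 448.69 ms.

449 ms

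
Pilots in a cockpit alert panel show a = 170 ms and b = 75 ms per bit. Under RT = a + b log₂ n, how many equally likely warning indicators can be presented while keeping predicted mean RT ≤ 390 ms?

Information budget: (390 − 170)/75 = 2.9333 bits, so n ≤ 2^2.9333 = 7.639 → at most 7.

7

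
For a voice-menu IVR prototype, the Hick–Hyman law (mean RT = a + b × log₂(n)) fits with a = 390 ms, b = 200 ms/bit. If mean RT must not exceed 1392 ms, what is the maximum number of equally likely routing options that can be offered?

32

Information budget: (1392 − 390)/200 = 5.0100 bits, so n ≤ 2^5.0100 = 32.223 → at most 32.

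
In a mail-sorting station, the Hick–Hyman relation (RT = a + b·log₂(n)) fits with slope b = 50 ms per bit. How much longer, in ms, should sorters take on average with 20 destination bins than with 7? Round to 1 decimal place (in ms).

ΔRT = (a + b log₂ n₂) − (a + b log₂ n₁) = b·(log₂ n₂ − log₂ n₁).
log₂(20) − log₂(7) = 4.3219 − 2.8074 = 1.5146.
ΔRT = 50 × 1.5146 = 75.729 ms.

75.7 ms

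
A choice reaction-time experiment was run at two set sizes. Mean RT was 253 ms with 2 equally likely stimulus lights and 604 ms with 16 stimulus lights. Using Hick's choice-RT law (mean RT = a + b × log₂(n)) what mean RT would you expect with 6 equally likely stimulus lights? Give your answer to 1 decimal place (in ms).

438.4 ms

RT is linear in log₂ n, so two points fix the line:
  b = (604 − 253) / (log₂ 16 − log₂ 2) = 351 / (4 − 1) = 117.000 ms/bit
  a = 253 − 117.000 × 1 = 136.000 ms
Then RT(6) = 136.000 + 117.000 × log₂ 6 = 136.000 + 117.000 × 2.5850 ≈ 438.441 ms.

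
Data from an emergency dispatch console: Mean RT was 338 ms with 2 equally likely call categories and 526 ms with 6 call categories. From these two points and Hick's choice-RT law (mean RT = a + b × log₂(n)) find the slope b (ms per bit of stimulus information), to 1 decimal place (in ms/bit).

Slope: b = (526 − 338) / (log₂ 6 − log₂ 2) = 188/1.5850 = 118.615 ms/bit.

118.6 ms/bit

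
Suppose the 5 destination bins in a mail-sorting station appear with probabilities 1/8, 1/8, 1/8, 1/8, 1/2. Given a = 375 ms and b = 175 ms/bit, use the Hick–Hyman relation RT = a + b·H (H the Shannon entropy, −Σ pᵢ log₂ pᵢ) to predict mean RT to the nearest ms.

725 ms

H = −Σ pᵢ log₂ pᵢ = 0.125·3 + 0.125·3 + 0.125·3 + 0.125·3 + 0.5·1 = 2.000 bits.
RT = 375 + 175 × 2.000 = 725.00 ms.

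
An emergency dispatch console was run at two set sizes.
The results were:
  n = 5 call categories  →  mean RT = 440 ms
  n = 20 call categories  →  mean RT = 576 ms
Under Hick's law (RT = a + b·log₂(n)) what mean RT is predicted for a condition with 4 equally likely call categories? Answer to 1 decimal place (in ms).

418.1 ms

Fit slope and intercept:
  b = (576 − 440) / (log₂ 20 − log₂ 5) = 136 / (4.3219 − 2.3219) = 68.000 ms/bit
  a = 440 − 68.000 × 2.3219 = 282.109 ms
Then RT(4) = 282.109 + 68.000 × log₂ 4 = 282.109 + 68.000 × 2 ≈ 418.109 ms.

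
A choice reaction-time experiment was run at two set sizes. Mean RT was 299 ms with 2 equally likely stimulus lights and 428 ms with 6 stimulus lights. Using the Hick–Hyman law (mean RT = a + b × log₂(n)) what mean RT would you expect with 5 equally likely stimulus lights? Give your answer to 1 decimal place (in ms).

RT is linear in log₂ n, so two points fix the line:
  b = (428 − 299) / (log₂ 6 − log₂ 2) = 129 / (2.5850 − 1) = 81.390 ms/bit
  a = 299 − 81.390 × 1 = 217.610 ms
Then RT(5) = 217.610 + 81.390 × log₂ 5 = 217.610 + 81.390 × 2.3219 ≈ 406.592 ms.

406.6 ms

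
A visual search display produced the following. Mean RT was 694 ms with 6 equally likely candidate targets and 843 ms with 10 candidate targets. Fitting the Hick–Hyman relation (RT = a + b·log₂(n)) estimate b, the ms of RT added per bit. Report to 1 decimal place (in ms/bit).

202.2 ms/bit

Slope: b = (843 − 694) / (log₂ 10 − log₂ 6) = 149/0.7370 = 202.180 ms/bit.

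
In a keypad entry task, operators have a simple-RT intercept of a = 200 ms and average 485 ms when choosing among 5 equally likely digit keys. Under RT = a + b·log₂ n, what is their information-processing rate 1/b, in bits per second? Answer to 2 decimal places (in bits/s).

8.15 bits/s

b = (485 − 200)/log₂ 5 = 285/2.3219 = 122.743 ms per bit = 0.12274 s/bit; the reciprocal is 8.147 bits/s.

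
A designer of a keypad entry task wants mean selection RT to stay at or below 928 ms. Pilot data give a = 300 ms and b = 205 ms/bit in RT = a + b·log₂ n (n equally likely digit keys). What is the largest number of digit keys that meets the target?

Information budget: (928 − 300)/205 = 3.0634 bits, so n ≤ 2^3.0634 = 8.359 → at most 8.

8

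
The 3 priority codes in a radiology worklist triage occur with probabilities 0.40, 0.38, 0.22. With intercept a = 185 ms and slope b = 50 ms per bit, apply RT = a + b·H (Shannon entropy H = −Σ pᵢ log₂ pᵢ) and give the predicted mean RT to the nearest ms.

262 ms

H = 0.40·log₂(1/0.40) + 0.38·log₂(1/0.38) + 0.22·log₂(1/0.22) = 1.5398 bits.
RT = 185 + 50 × 1.5398 = 261.99 ms.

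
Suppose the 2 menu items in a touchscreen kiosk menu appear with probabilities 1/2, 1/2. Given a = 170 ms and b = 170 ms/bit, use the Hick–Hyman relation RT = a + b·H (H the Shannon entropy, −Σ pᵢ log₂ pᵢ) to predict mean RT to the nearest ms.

340 ms

Each term −pᵢ log₂ pᵢ: 0.5·1 + 0.5·1; summed, H = 1.000 bits.
Mean RT = a + bH = 170 + 170·1.000 = 340.00 ms.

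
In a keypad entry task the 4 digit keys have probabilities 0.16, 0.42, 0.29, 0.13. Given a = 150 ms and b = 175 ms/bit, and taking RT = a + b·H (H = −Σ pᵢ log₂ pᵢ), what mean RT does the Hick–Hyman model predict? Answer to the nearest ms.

Entropy contributions −pᵢ log₂ pᵢ: 0.4230, 0.5256, 0.5179, 0.3826; sum H = 1.8492 bits.
RT = a + bH = 150 + 175·1.8492 = 473.61 ms.

474 ms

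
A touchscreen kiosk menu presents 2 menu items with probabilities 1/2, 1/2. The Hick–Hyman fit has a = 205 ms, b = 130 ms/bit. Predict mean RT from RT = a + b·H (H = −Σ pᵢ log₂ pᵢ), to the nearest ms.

Each term −pᵢ log₂ pᵢ: 0.5·1 + 0.5·1; summed, H = 1.000 bits.
Mean RT = a + bH = 205 + 130·1.000 = 335.00 ms.

335 ms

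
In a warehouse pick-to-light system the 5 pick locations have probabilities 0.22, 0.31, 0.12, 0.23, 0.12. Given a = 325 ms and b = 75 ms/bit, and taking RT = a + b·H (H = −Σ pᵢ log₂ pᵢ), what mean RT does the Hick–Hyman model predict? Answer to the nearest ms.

492 ms

Entropy contributions −pᵢ log₂ pᵢ: 0.4806, 0.5238, 0.3671, 0.4877, 0.3671; sum H = 2.2262 bits.
RT = a + bH = 325 + 75·2.2262 = 491.96 ms.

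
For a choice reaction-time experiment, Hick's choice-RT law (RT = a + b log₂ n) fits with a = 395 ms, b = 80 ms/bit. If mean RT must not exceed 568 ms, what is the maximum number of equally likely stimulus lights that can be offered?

4

80·log₂ n ≤ 568 − 395 = 173, giving log₂ n ≤ 2.1625 and n ≤ 4.477. The largest whole number is 4.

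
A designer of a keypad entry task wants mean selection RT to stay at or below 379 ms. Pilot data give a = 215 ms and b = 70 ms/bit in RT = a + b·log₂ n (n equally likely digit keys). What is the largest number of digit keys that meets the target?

5

Set 215 + 70·log₂ n ≤ 379 → log₂ n ≤ (379 − 215)/70 = 2.3429.
So n ≤ 2^2.3429 = 5.073; the largest integer n is 5.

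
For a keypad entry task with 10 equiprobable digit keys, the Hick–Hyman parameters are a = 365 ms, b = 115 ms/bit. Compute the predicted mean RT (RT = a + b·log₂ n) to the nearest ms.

log₂(10) = 3.3219 bits, so RT = 365 + 115 × 3.3219 ≈ 747.022 ms.

747 ms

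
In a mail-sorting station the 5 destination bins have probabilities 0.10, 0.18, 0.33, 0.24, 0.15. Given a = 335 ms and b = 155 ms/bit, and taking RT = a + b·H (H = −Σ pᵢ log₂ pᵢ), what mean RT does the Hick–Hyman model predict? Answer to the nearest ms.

678 ms

Entropy contributions −pᵢ log₂ pᵢ: 0.3322, 0.4453, 0.5278, 0.4941, 0.4105; sum H = 2.2100 bits.
RT = a + bH = 335 + 155·2.2100 = 677.55 ms.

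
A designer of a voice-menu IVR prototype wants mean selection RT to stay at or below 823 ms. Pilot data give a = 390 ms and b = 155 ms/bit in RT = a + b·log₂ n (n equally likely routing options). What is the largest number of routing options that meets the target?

6

Set 390 + 155·log₂ n ≤ 823 → log₂ n ≤ (823 − 390)/155 = 2.7935.
So n ≤ 2^2.7935 = 6.933; the largest integer n is 6.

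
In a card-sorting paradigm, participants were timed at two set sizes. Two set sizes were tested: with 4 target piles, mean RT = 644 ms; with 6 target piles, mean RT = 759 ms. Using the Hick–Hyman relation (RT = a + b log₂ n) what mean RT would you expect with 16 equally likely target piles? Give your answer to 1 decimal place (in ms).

1037.2 ms

Fit slope and intercept:
  b = (759 − 644) / (log₂ 6 − log₂ 4) = 115 / (2.5850 − 2) = 196.594 ms/bit
  a = 644 − 196.594 × 2 = 250.812 ms
Then RT(16) = 250.812 + 196.594 × log₂ 16 = 250.812 + 196.594 × 4 ≈ 1037.188 ms.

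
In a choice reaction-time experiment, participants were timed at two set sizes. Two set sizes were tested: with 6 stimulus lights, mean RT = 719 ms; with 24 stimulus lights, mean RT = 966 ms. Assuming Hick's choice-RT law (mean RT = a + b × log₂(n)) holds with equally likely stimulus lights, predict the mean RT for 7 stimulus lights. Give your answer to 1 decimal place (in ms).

746.5 ms

Fit slope and intercept:
  b = (966 − 719) / (log₂ 24 − log₂ 6) = 247 / (4.5850 − 2.5850) = 123.500 ms/bit
  a = 719 − 123.500 × 2.5850 = 399.757 ms
Then RT(7) = 399.757 + 123.500 × log₂ 7 = 399.757 + 123.500 × 2.8074 ≈ 746.465 ms.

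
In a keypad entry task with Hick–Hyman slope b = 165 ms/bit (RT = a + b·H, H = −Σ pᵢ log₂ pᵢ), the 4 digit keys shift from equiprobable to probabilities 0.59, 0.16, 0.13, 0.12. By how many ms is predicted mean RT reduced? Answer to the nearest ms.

Equiprobable entropy H₀ = log₂ 4 = 2.0000 bits.
Skewed entropy H = −Σ pᵢ log₂ pᵢ = 1.6218 bits.
ΔRT = b·(H₀ − H) = 165 × 0.3782 = 62.40 ms.

62 ms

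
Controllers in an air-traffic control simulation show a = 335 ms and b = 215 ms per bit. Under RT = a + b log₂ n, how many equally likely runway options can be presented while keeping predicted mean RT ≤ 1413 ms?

Set 335 + 215·log₂ n ≤ 1413 → log₂ n ≤ (1413 − 335)/215 = 5.0140.
So n ≤ 2^5.0140 = 32.311; the largest integer n is 32.

32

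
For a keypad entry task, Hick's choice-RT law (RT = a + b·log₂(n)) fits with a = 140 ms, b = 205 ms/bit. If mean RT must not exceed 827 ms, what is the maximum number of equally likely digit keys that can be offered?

10

205·log₂ n ≤ 827 − 140 = 687, giving log₂ n ≤ 3.3512 and n ≤ 10.205. The largest whole number is 10.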